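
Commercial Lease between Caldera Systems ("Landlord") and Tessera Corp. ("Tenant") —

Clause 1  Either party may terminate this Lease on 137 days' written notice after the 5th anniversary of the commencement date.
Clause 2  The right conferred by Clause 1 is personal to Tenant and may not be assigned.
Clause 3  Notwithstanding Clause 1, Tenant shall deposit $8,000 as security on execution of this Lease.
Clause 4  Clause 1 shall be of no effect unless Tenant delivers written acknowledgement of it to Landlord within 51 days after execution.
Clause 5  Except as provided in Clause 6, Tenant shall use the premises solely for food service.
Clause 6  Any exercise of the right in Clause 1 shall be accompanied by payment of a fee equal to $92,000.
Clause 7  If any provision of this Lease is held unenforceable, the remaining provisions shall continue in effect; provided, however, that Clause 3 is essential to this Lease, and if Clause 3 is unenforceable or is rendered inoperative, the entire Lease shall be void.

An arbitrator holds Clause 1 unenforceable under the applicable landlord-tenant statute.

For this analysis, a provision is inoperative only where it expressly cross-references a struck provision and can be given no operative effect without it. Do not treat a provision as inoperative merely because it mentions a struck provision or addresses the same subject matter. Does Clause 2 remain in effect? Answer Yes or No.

No

Clause 1 is struck. The only function of Clause 2 is the non-assignment of Clause 1, so it cannot stand once Clause 1 is removed. Clause 4 has no operative effect of its own apart from Clause 1 and is therefore inoperative. Clause 6 has no operative effect of its own apart from Clause 1 and is therefore inoperative. Although Clause 5 refers to Clause 6, its operative terms do not depend on Clause 6, so it remains in effect. Clause 3 mentions Clause 1 but its own obligation stands independently of Clause 1, so Clause 3 is not affected. Clause 7 makes Clause 3 an essential term, but Clause 3 is unaffected, so the severability proviso in Clause 7 preserves the remaining provisions. The provisions still in force are Clause 3, Clause 5, and Clause 7. Clause 2 is among the inoperative provisions, so the answer is no.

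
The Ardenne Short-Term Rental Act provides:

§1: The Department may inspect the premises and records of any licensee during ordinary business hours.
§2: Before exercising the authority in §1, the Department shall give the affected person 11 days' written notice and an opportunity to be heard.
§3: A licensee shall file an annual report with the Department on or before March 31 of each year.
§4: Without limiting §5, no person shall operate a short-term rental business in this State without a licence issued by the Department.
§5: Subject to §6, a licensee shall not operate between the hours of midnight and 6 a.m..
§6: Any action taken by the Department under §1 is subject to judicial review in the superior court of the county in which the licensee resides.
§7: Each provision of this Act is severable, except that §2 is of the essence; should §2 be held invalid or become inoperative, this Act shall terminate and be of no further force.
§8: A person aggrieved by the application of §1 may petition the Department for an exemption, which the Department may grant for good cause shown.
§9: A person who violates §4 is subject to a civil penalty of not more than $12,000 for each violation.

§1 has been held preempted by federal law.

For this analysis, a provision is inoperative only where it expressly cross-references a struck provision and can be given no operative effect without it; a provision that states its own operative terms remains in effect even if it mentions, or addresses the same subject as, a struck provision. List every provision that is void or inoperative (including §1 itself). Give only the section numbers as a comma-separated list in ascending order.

1, 2, 3, 4, 5, 6, 7, 8, 9

§1 is struck. §2 has no operative effect of its own apart from §1 and is therefore inoperative. §6 has no operative effect of its own apart from §1 and is therefore inoperative. §8 merely fixes the exemption procedure for §1; with §1 gone it has nothing to operate on and falls away. §7 makes §2 an essential term, and §2 has been rendered inoperative by the cascade; under §7, the entire Act is therefore void. No provision of the Act survives.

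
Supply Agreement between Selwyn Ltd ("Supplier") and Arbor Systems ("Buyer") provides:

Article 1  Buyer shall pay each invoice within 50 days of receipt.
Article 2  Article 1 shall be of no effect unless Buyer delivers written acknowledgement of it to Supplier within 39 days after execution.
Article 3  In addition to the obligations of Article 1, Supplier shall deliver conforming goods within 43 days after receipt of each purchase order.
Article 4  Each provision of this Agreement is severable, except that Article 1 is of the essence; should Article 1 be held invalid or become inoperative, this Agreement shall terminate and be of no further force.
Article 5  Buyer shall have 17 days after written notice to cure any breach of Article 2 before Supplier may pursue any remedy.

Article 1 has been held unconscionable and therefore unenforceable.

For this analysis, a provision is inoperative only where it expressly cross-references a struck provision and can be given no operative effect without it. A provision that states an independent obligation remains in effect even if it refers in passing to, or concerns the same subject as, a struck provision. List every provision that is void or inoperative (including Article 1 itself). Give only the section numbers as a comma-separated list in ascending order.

1, 2, 3, 4, 5

Article 1 is struck. Article 2 has no operative effect of its own apart from Article 1 and is therefore inoperative. Article 5 merely fixes the cure period for breach of Article 2; with Article 2 gone it has nothing to operate on and falls away. Article 4 makes Article 1 an essential term, and Article 1 is the provision held invalid; under Article 4, the entire Agreement is therefore void. No provision of the Agreement survives.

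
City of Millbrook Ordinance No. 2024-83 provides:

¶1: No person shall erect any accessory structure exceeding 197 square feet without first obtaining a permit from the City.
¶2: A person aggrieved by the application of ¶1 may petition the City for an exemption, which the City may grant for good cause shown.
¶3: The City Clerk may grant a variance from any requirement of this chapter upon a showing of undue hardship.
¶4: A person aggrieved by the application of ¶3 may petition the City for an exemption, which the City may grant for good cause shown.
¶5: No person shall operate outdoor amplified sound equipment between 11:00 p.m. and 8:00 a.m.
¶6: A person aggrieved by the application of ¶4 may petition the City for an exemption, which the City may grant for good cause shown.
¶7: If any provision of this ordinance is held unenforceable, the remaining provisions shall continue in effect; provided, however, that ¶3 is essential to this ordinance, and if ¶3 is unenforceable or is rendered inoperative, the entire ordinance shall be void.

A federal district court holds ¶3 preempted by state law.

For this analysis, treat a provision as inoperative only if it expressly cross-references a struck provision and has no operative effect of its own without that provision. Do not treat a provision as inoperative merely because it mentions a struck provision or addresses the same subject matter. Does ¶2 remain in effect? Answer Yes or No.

¶3 is struck. ¶4 operates only by reference to ¶3, so it falls with ¶3. ¶6 merely fixes the exemption procedure for ¶4; with ¶4 gone it has nothing to operate on and falls away. ¶7 makes ¶3 an essential term, and ¶3 is the provision held invalid; under ¶7, the entire ordinance is therefore void. No provision of the ordinance survives. ¶2 is among the inoperative provisions, so the answer is no.

No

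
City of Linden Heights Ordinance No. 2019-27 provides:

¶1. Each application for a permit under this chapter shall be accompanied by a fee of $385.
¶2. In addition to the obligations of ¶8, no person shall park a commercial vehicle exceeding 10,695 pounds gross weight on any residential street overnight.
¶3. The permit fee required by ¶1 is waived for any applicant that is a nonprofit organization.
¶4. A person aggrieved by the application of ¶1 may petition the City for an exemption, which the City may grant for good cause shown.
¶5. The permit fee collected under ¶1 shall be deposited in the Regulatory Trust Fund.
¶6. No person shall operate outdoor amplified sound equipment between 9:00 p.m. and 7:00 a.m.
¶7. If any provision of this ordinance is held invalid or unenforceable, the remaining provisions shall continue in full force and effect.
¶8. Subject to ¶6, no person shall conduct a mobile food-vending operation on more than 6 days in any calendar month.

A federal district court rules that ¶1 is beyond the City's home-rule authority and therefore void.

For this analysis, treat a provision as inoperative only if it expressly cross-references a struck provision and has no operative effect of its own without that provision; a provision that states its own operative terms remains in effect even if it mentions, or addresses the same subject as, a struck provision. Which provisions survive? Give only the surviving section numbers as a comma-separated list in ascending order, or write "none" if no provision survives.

2, 6, 7, 8

¶1 is struck. ¶3 does nothing except set the nonprofit waiver of the permit fee by reference to ¶1; with ¶1 gone it has no independent effect and is inoperative. ¶4 merely fixes the exemption procedure for ¶1; with ¶1 gone it has nothing to operate on and falls away. ¶5 has no operative effect of its own apart from ¶1 and is therefore inoperative. Under the severability clause in ¶7, the remaining provisions continue in force. ¶2, ¶6, ¶7, and ¶8 remain in effect.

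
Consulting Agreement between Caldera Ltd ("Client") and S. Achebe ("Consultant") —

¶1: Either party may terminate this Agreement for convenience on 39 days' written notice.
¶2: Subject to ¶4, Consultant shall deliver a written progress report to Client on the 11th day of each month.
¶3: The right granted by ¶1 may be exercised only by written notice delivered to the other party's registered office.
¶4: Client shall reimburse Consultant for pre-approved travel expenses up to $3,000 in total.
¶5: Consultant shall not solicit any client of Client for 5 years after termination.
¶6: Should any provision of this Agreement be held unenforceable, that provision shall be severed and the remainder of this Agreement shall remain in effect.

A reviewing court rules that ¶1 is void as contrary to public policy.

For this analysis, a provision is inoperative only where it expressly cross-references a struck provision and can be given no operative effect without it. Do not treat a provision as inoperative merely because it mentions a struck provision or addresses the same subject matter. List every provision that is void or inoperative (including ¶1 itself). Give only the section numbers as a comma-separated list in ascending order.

¶1 is struck. The only function of ¶3 is the notice requirement for ¶1, so it cannot stand once ¶1 is removed. Under the severability clause in ¶6, the remaining provisions continue in force. That leaves ¶2, ¶4, ¶5, and ¶6 in effect.

1, 3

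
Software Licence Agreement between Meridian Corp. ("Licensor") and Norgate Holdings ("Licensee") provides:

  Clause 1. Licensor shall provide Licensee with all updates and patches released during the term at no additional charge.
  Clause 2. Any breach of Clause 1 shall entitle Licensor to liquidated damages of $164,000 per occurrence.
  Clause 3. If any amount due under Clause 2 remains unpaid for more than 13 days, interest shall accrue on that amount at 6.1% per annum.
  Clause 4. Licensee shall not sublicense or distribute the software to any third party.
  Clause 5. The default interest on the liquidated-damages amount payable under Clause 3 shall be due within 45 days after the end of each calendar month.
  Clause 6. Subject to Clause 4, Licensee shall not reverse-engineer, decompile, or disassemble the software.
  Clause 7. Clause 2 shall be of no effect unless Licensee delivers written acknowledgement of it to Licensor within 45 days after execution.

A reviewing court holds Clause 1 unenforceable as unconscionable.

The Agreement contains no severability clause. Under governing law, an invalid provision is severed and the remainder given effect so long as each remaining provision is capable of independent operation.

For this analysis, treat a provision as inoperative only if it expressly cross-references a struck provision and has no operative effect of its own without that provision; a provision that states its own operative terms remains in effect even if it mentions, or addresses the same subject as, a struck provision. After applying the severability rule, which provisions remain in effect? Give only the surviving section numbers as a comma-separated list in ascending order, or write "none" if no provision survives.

Clause 1 is struck. The whole of Clause 2 is the liquidated-damages amount, defined by reference to Clause 1, so Clause 2 cannot stand once Clause 1 is removed. Clause 3 operates only by reference to Clause 2, so it falls with Clause 2. Clause 7 operates only by reference to Clause 2, so it falls with Clause 2. Clause 5 does nothing except set the payment deadline for the default interest on the liquidated-damages amount by reference to Clause 3; with Clause 3 gone it has no independent effect and is inoperative. Under the stated default rule, only provisions that cannot operate independently fall away; the rest are enforced. That leaves Clause 4 and Clause 6 in effect.

4, 6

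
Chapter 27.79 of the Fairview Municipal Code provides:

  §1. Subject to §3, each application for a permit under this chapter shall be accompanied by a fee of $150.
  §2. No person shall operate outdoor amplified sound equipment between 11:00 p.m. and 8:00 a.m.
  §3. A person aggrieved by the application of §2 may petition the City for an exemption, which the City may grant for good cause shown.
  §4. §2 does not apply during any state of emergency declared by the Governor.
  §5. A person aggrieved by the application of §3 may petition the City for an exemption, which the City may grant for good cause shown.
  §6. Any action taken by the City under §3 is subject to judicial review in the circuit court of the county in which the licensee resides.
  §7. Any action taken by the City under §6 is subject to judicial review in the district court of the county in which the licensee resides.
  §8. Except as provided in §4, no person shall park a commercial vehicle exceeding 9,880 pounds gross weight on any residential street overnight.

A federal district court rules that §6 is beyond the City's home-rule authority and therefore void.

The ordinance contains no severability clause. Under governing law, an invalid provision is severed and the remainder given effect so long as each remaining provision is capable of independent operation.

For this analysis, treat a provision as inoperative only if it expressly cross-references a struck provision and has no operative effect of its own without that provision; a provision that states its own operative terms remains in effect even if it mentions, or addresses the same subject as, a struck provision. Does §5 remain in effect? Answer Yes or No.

Yes

§6 is struck. §7 has no operative effect of its own apart from §6 and is therefore inoperative. With no severability clause, the stated default rule severs what cannot stand and enforces each remaining provision that can operate on its own. The provisions still in force are §1, §2, §3, §4, §5, and §8. §5 is among the surviving provisions, so the answer is yes.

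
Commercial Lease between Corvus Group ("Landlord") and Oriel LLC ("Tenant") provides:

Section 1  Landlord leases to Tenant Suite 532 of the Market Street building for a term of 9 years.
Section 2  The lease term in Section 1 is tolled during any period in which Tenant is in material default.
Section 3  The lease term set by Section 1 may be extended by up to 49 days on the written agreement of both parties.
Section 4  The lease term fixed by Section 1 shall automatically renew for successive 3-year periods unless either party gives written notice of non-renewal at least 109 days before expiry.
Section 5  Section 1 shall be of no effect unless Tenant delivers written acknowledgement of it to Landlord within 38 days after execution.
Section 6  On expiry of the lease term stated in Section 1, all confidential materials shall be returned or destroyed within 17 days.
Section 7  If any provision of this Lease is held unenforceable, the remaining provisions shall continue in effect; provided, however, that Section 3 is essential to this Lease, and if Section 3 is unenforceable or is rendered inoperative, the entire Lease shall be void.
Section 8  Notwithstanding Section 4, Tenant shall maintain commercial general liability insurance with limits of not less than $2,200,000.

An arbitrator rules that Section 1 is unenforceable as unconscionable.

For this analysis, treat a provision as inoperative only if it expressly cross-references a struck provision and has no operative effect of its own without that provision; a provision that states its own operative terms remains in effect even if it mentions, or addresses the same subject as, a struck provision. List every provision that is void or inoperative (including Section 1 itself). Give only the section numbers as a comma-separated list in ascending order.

Section 1 is struck. The whole of Section 2 is the tolling of the lease term, defined by reference to Section 1, so Section 2 cannot stand once Section 1 is removed. Section 3 does nothing except set the extension of the lease term by reference to Section 1; with Section 1 gone it has no independent effect and is inoperative. Section 4 operates only by reference to Section 1, so it falls with Section 1. Section 5 merely fixes the acknowledgement condition for Section 1; with Section 1 gone it has nothing to operate on and falls away. Section 6 has no operative effect of its own apart from Section 1 and is therefore inoperative. Section 7 makes Section 3 an essential term, and Section 3 has been rendered inoperative by the cascade; under Section 7, the entire Lease is therefore void. No provision of the Lease survives.

1, 2, 3, 4, 5, 6, 7, 8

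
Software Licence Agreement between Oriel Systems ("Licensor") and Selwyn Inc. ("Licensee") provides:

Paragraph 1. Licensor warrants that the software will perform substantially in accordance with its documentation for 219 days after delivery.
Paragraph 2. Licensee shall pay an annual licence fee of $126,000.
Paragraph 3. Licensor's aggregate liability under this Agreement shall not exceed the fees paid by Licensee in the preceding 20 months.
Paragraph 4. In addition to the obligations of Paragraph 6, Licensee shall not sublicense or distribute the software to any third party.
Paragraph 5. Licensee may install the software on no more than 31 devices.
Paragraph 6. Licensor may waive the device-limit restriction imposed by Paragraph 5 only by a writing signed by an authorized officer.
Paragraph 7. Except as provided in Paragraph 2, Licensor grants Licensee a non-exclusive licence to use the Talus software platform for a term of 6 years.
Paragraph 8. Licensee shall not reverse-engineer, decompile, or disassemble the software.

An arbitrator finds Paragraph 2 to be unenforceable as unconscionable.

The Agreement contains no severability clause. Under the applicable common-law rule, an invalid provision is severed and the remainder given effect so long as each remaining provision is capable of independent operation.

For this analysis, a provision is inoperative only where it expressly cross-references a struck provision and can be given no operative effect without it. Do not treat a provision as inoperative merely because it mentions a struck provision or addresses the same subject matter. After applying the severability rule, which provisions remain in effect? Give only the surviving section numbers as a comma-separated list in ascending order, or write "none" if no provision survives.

Paragraph 2 is struck. Although Paragraph 7 refers to Paragraph 2, its operative terms do not depend on Paragraph 2, so it remains in effect. Nothing else in the Agreement is defined by reference to Paragraph 2. Under the stated default rule, only provisions that cannot operate independently fall away; the rest are enforced. The provisions still in force are Paragraph 1, Paragraph 3, Paragraph 4, Paragraph 5, Paragraph 6, Paragraph 7, and Paragraph 8.

1, 3, 4, 5, 6, 7, 8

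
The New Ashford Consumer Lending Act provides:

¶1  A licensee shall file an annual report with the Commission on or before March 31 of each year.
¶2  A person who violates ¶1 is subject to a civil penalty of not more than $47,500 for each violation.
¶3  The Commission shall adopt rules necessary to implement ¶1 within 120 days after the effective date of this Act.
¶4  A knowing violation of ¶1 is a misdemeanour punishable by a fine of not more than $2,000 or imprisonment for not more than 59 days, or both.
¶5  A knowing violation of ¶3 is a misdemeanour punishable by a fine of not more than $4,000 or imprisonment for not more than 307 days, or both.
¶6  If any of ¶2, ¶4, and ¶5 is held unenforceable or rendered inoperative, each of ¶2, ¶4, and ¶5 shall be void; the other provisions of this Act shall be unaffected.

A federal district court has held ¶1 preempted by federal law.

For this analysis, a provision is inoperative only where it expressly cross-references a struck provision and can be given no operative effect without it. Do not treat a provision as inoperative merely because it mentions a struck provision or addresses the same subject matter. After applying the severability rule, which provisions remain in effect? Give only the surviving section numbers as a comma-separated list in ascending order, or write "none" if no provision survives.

6

¶1 is struck. ¶2 operates only by reference to ¶1, so it falls with ¶1. ¶3 operates only by reference to ¶1, so it falls with ¶1. ¶4 merely fixes the criminal penalty for violating ¶1; with ¶1 gone it has nothing to operate on and falls away. ¶5 merely fixes the criminal penalty for violating ¶3; with ¶3 gone it has nothing to operate on and falls away. ¶6 declares ¶2, ¶4, and ¶5 mutually dependent; since one of them has fallen, all of them are of no effect. The remainder continues in force under ¶6. Only ¶6 remains in effect.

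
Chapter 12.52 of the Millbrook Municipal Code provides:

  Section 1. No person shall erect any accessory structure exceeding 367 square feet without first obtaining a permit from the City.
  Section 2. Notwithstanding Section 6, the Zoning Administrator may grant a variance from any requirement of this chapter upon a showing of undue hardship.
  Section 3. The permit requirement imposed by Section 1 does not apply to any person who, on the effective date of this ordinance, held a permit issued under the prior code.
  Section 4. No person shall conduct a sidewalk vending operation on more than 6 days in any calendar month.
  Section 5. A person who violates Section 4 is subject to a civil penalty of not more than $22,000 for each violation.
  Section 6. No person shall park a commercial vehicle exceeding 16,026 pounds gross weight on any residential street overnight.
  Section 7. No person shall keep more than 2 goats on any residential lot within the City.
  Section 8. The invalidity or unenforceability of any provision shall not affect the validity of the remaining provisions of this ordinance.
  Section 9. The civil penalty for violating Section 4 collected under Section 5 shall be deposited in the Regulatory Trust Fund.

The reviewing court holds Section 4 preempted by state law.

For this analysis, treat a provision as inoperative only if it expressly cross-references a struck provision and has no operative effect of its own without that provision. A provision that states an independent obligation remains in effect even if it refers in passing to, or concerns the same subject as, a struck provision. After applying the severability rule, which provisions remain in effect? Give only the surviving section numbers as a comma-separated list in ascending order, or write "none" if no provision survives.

Section 4 is struck. Section 5 merely fixes the civil penalty for violating Section 4; with Section 4 gone it has nothing to operate on and falls away. The whole of Section 9 is the disposition of the civil penalty for violating Section 4, defined by reference to Section 5, so Section 9 cannot stand once Section 5 is removed. Under the severability clause in Section 8, the remaining provisions continue in force. That leaves Section 1, Section 2, Section 3, Section 6, Section 7, and Section 8 in effect.

1, 2, 3, 6, 7, 8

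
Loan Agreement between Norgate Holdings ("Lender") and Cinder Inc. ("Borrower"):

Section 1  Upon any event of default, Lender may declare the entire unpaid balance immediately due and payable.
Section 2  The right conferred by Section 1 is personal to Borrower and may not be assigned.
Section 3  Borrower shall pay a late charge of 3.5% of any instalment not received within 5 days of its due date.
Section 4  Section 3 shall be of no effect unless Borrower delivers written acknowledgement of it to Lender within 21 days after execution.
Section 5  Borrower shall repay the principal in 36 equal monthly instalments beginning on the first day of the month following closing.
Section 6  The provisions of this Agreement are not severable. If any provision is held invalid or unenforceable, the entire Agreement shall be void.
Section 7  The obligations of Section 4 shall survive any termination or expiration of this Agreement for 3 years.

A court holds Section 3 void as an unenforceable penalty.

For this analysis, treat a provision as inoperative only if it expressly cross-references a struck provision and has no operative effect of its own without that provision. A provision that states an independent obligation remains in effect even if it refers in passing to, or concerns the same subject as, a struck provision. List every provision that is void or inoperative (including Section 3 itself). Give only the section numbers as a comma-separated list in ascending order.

1, 2, 3, 4, 5, 6, 7

Section 3 is struck. The only function of Section 4 is the acknowledgement condition for Section 3, so it cannot stand once Section 3 is removed. The only function of Section 7 is the survival period for Section 4, so it cannot stand once Section 4 is removed. Section 6 provides that the Agreement is not severable, so the invalidity of any one provision voids the entire Agreement. No provision of the Agreement survives.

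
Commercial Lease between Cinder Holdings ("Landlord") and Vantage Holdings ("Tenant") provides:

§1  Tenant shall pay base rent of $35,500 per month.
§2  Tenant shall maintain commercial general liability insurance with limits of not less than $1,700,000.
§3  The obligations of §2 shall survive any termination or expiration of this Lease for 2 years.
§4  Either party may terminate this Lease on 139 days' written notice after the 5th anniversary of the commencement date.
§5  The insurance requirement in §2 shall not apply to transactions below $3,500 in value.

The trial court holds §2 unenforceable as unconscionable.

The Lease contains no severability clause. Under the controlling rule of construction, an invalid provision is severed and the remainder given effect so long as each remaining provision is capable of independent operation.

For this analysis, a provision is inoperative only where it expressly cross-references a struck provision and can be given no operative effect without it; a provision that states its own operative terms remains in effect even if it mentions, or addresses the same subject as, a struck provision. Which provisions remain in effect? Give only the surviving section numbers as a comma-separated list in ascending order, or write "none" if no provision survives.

1, 4

§2 is struck. §3 has no operative effect of its own apart from §2 and is therefore inoperative. §5 operates only by reference to §2, so it falls with §2. Under the stated default rule, only provisions that cannot operate independently fall away; the rest are enforced. The provisions still in force are §1 and §4.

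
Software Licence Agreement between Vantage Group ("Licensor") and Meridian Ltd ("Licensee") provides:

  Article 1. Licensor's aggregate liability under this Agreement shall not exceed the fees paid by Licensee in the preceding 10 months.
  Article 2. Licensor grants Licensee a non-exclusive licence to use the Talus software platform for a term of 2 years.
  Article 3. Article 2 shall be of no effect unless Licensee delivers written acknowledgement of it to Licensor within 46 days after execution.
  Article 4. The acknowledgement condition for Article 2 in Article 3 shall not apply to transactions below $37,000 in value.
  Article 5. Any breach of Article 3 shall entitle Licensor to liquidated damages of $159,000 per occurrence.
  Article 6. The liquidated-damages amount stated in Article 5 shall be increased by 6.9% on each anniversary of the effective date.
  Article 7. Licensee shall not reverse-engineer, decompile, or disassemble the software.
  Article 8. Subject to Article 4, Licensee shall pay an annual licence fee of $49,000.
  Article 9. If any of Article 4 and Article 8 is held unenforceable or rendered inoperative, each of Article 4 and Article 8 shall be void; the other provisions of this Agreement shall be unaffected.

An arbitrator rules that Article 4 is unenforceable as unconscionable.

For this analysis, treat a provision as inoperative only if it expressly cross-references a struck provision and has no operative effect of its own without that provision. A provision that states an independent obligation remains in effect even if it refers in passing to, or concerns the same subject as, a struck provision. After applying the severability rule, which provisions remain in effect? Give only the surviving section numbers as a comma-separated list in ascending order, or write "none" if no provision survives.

Article 4 is struck. Nothing else in the Agreement is defined by reference to Article 4. Article 9 declares Article 4 and Article 8 mutually dependent; since one of them has fallen, all of them are of no effect. That brings down Article 8 as well. The remainder continues in force under Article 9. The provisions still in force are Article 1, Article 2, Article 3, Article 5, Article 6, Article 7, and Article 9.

1, 2, 3, 5, 6, 7, 9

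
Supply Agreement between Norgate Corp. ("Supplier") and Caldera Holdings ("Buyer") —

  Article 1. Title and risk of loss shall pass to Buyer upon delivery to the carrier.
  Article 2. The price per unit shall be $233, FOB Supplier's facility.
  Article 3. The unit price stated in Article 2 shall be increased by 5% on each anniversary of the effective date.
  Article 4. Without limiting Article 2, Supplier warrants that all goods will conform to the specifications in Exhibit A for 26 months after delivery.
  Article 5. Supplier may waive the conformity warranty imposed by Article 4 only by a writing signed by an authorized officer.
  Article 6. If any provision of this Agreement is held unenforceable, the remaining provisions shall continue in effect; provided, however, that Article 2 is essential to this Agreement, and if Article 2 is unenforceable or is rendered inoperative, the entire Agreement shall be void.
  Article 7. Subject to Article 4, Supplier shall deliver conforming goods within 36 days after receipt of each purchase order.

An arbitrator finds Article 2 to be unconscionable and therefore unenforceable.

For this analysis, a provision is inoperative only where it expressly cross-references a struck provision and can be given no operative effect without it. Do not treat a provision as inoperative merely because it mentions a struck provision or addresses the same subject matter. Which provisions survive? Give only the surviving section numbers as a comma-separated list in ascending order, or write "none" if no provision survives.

Article 2 is struck. Article 3 operates only by reference to Article 2, so it falls with Article 2. Article 6 makes Article 2 an essential term, and Article 2 is the provision held invalid; under Article 6, the entire Agreement is therefore void. No provision of the Agreement survives.

none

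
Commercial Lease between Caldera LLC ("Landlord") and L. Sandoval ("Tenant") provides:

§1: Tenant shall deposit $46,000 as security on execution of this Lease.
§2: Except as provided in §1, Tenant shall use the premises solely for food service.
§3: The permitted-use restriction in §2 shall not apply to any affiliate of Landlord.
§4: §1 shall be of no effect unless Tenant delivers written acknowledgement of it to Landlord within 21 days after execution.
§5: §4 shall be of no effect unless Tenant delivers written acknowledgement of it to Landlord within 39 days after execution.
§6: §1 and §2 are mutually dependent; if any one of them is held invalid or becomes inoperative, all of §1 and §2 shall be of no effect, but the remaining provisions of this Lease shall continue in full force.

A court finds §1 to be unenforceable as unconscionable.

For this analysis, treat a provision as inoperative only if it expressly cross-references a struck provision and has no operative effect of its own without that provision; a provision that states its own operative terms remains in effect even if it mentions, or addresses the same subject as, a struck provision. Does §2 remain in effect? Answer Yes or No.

No

§1 is struck. The only function of §4 is the acknowledgement condition for §1, so it cannot stand once §1 is removed. The only function of §5 is the acknowledgement condition for §4, so it cannot stand once §4 is removed. §6 declares §1 and §2 mutually dependent; since one of them has fallen, all of them are of no effect. That brings down §2 as well. §3 in turn depends solely on a provision now struck and likewise falls. The remainder continues in force under §6. Only §6 remains in effect. §2 is among the inoperative provisions, so the answer is no.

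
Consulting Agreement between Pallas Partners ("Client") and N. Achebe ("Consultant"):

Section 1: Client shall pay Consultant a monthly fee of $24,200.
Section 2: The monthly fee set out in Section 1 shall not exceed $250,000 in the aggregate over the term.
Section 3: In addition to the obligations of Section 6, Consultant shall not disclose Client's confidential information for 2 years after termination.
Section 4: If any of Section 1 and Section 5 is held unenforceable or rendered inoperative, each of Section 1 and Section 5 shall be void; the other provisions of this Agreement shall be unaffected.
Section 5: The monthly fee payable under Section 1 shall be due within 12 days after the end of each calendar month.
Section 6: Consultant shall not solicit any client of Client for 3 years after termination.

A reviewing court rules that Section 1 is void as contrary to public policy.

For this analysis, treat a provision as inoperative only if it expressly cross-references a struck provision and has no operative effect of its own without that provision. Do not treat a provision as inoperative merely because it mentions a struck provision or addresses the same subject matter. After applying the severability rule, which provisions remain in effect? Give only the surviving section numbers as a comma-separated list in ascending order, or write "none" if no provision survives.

3, 4, 6

Section 1 is struck. Section 2 has no operative effect of its own apart from Section 1 and is therefore inoperative. The whole of Section 5 is the payment deadline for the monthly fee, defined by reference to Section 1, so Section 5 cannot stand once Section 1 is removed. Section 4 declares Section 1 and Section 5 mutually dependent; since one of them has fallen, all of them are of no effect. The remainder continues in force under Section 4. The provisions still in force are Section 3, Section 4, and Section 6.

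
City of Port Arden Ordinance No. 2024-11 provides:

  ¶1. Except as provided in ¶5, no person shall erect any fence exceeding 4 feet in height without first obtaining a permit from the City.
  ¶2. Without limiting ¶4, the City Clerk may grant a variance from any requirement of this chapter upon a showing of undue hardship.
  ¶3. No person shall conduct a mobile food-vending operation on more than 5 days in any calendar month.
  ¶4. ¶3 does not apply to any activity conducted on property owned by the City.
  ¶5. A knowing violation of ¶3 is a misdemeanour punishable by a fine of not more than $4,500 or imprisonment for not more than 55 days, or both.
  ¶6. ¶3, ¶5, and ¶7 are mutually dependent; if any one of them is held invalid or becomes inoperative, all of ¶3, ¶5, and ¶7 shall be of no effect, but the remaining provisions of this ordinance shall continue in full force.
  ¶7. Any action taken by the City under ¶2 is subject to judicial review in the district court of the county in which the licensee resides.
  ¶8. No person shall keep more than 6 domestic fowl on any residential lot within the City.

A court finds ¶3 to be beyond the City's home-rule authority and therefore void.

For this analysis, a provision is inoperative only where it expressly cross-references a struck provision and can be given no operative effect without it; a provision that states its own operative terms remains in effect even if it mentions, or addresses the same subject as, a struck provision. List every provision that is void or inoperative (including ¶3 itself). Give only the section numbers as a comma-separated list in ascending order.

¶3 is struck. ¶4 operates only by reference to ¶3, so it falls with ¶3. ¶5 operates only by reference to ¶3, so it falls with ¶3. ¶2 mentions ¶4 but its own obligation stands independently of ¶4, so ¶2 is not affected. Although ¶1 refers to ¶5, its operative terms do not depend on ¶5, so it remains in effect. ¶6 declares ¶3, ¶5, and ¶7 mutually dependent; since one of them has fallen, all of them are of no effect. That brings down ¶7 as well. The remainder continues in force under ¶6. The provisions still in force are ¶1, ¶2, ¶6, and ¶8.

3, 4, 5, 7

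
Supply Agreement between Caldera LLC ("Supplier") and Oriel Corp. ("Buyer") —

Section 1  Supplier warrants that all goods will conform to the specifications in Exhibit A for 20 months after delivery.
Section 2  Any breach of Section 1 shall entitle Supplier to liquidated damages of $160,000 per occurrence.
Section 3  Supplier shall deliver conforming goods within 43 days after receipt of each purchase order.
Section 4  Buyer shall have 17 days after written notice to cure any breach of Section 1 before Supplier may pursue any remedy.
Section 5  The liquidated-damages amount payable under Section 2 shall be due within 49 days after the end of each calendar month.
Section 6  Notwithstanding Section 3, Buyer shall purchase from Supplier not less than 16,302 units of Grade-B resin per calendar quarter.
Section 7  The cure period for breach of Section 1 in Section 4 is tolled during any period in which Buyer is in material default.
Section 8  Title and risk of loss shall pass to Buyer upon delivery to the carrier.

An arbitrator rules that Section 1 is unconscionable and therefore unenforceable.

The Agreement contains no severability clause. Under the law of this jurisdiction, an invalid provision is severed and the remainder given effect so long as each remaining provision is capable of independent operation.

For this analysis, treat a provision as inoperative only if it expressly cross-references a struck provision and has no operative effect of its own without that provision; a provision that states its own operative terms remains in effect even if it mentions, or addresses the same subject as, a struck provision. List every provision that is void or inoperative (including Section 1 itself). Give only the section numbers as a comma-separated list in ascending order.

1, 2, 4, 5, 7

Section 1 is struck. Section 2 does nothing except set the liquidated-damages amount by reference to Section 1; with Section 1 gone it has no independent effect and is inoperative. Section 4 has no operative effect of its own apart from Section 1 and is therefore inoperative. Section 5 operates only by reference to Section 2, so it falls with Section 2. Section 7 has no operative effect of its own apart from Section 4 and is therefore inoperative. Under the stated default rule, only provisions that cannot operate independently fall away; the rest are enforced. The provisions still in force are Section 3, Section 6, and Section 8.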